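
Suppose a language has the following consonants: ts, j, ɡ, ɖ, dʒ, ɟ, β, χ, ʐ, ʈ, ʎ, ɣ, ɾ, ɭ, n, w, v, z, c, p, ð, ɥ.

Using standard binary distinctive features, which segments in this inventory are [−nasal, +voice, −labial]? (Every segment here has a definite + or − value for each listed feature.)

Eliminate segments failing any feature: /ts, χ, ʈ, c, p/ are [−voice]; /β, w, v, ɥ/ are [+labial]; /n/ is [+nasal]. The remaining /j, ɡ, ɖ, dʒ, ɟ, ʐ, ʎ, ɣ, ɾ, ɭ, z, ð/ satisfy [−nasal], [+voice], [−labial].

j, ɡ, ɖ, dʒ, ɟ, ʐ, ʎ, ɣ, ɾ, ɭ, z, ð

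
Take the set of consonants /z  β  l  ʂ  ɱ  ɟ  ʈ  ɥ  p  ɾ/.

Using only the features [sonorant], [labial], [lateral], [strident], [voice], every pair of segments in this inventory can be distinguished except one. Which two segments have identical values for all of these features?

On the given features, /ɱ/ and /ɥ/ have an identical profile: [+sonorant], [+labial], [−lateral], [−strident], [+voice]. No other two segments in the inventory coincide on all 5 features. (They do differ in [nasal], [continuant], [round] and [dorsal], which are not among the given features.)

ɱ, ɥ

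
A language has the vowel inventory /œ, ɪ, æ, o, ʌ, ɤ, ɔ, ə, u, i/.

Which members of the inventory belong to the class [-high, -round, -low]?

ʌ, ɤ, ə

Eliminate segments failing any feature: /œ, o, ɔ/ are [+round]; /ɪ, u, i/ are [+high]; /æ/ is [+low]. The remaining /ʌ, ɤ, ə/ satisfy [-high], [-round], [-low].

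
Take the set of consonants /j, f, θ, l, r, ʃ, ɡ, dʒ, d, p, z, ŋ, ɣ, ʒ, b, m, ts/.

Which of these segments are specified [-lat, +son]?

j, r, ŋ, m

The [-lateral] segments are /j, f, θ, r, ʃ, ɡ, dʒ, d, p, z, ŋ, ɣ, ʒ, b, m, ts/.
Then [+sonorant] leaves /j, r, ŋ, m/.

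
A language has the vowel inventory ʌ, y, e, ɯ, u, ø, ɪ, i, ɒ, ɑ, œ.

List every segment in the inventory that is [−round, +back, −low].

Checking each segment against [−round], [+back], [−low]: /ʌ/ (mid back unrounded lax vowel), /ɯ/ (high back unrounded vowel) satisfy every feature; every other segment in the inventory fails at least one.

ʌ, ɯ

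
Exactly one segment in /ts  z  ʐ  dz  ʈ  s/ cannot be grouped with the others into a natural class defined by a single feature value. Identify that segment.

ʈ

The remaining segments after removing /ʈ/ share [+strident]; /ʈ/ (voiceless retroflex stop) is [-strident]. For every other candidate removal, the leftover set fails to share any single feature value that the removed segment lacks.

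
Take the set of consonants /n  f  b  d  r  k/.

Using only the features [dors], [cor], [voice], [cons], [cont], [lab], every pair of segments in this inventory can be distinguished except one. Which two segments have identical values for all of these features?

d, n

/d/ (voiced alveolar stop) and /n/ (alveolar nasal) are both [−dorsal], [+coronal], [+voice], [+consonantal], [−continuant], [−labial], so none of the listed features separates them. (They do differ in [sonorant] and [nasal], which are not among the given features.) Every other pair in the inventory differs on at least one listed feature.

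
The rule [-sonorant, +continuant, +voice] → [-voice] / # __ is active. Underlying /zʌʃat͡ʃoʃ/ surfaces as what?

[sʌʃat͡ʃoʃ]

Only the initial segment /z/ is both word-initial and matches the structural description. It is a voiced alveolar fricative, so [-sonorant, +continuant, +voice] holds; changing it to [-voice] with all other features held fixed yields /s/ (voiceless alveolar fricative). No other segment meets both the structural description and the environment, so the output is [sʌʃat͡ʃoʃ].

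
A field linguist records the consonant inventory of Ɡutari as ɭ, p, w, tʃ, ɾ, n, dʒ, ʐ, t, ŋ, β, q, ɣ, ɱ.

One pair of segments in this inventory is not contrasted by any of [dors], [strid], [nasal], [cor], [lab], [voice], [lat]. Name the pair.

/ʐ/ (voiced retroflex fricative) and /dʒ/ (voiced postalveolar affricate) are both [-dorsal], [+strident], [-nasal], [+coronal], [-labial], [+voice], [-lateral], so none of the listed features separates them. (They do differ in [continuant] and [distributed], which are not among the given features.) Every other pair in the inventory differs on at least one listed feature.

ʐ, dʒ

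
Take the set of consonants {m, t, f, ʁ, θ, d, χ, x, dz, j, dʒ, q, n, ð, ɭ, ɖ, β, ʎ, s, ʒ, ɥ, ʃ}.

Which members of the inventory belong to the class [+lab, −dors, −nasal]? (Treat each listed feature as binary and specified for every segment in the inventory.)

Among the inventory, the [+labial] segments are /m, f, β, ɥ/.
Of those, [−dorsal] gives /m, f, β/.
Of those, [−nasal] leaves /f, β/.

f, β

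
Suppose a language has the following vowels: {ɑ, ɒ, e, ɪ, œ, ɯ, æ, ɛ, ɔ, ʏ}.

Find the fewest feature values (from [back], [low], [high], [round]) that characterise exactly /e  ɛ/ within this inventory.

[−high, −low, −round]

The class [−high], [−low], [−round] has exactly /e, ɛ/ as its extension in this inventory. No smaller conjunction from the listed features achieves this: [−low, −round] alone would also admit /ɪ, ɯ/; [−high, −round] alone would also admit /ɑ, æ/; [−high, −low] alone would also admit /œ, ɔ/; and checking the remaining two-feature bundles turns up none with this extension.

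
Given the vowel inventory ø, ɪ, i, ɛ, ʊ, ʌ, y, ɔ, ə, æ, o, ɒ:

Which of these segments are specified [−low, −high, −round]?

First, the [−low] segments are /ø, ɪ, i, ɛ, ʊ, ʌ, y, ɔ, ə, o/.
Of those, [−high] gives /ø, ɛ, ʌ, ɔ, ə, o/.
Of those, [−round] leaves /ɛ, ʌ, ə/.

ɛ, ʌ, ə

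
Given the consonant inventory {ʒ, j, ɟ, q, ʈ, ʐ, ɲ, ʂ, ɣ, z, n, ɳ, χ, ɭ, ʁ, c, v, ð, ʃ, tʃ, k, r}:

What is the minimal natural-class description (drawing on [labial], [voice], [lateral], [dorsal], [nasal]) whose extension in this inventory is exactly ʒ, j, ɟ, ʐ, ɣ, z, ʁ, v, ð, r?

/ʒ, j, ɟ, ʐ, ɣ, z, ʁ, v, ð, r/ are all [+voice], [−nasal], [−lateral], and no other segment in the inventory matches all three values. Dropping any one of them over-generates: [−nasal, −lateral] alone would also admit /q, ʈ, ʂ, χ, …/; [+voice, −lateral] alone would also admit /ɲ, n, ɳ/; [+voice, −nasal] alone would also admit /ɭ/. No other combination of two listed features picks out exactly this set either, so fewer than three features will not do.

[+voice, −nasal, −lateral]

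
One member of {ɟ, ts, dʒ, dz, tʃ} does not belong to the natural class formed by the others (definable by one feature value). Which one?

/dʒ, ts, dz, tʃ/ are all [+delayed release], but /ɟ/ (voiced palatal stop) is [−delayed release]. No other single segment can be removed to leave a set sharing one feature value that the removed segment lacks, so /ɟ/ is the odd one out.

ɟ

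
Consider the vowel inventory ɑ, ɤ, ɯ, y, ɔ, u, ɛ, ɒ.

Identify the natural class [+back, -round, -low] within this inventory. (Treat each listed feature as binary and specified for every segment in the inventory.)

The [+back] segments are /ɑ, ɤ, ɯ, ɔ, u, ɒ/.
Then [-round] gives /ɑ, ɤ, ɯ/.
Intersecting with [-low] leaves /ɤ, ɯ/.

ɤ, ɯ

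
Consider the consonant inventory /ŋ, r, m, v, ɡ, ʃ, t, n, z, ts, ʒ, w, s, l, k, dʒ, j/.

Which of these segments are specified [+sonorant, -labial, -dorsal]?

r, n, l

Checking each segment against [+sonorant], [-labial], [-dorsal]: /r/ (alveolar trill), /n/ (alveolar nasal), /l/ (alveolar lateral approximant) satisfy every feature; every other segment in the inventory fails at least one.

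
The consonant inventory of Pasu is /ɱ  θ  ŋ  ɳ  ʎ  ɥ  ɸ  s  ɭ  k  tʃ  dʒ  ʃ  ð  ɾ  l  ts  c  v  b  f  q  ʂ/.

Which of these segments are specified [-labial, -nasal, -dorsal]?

θ, s, ɭ, tʃ, dʒ, ʃ, ð, ɾ, l, ts, ʂ

The [-labial] segments are /θ, ŋ, ɳ, ʎ, s, ɭ, k, tʃ, dʒ, ʃ, ð, ɾ, l, ts, c, q, ʂ/.
Of those, [-nasal] gives /θ, ʎ, s, ɭ, k, tʃ, dʒ, ʃ, ð, ɾ, l, ts, c, q, ʂ/.
Then [-dorsal] leaves /θ, s, ɭ, tʃ, dʒ, ʃ, ð, ɾ, l, ts, ʂ/.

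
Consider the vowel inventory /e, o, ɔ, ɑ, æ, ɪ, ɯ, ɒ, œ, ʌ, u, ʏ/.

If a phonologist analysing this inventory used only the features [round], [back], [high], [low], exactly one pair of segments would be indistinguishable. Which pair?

o, ɔ

Both /o/ and /ɔ/ are [+round], [+back], [−high], [−low]. Since the list omits [tense] — which does distinguish the mid back rounded tense vowel from the mid back rounded lax vowel — this pair collapses; all other pairs remain distinct.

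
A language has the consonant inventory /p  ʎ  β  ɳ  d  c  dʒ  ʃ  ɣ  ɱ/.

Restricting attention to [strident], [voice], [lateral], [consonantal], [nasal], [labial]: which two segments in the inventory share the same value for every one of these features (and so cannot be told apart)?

ɣ, d

On the given features, /ɣ/ and /d/ have an identical profile: [-strident], [+voice], [-lateral], [+consonantal], [-nasal], [-labial]. No other two segments in the inventory coincide on all 6 features. (They do differ in [continuant], [coronal] and [dorsal], which are not among the given features.)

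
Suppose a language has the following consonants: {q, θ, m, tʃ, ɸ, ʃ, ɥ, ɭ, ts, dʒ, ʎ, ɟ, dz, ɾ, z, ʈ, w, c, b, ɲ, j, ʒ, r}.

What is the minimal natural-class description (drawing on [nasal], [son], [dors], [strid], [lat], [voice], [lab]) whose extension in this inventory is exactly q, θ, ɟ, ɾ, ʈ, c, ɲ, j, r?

Every target segment is [−strident], [−lateral], [−labial]; each remaining inventory member fails at least one of these. Each conjunct is needed — [−lateral, −labial] alone would also admit /tʃ, ʃ, ts, dʒ, …/; [−strident, −labial] alone would also admit /ɭ, ʎ/; [−strident, −lateral] alone would also admit /m, ɸ, ɥ, w, …/ — and no other combination of two listed features has exactly this extension, so three is the minimum.

[−strid, −lat, −lab]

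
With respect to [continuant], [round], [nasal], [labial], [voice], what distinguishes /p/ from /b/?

[voice]

/p/ (voiceless bilabial stop) and /b/ (voiced bilabial stop) agree on [−continuant], [−round], [−nasal], [+labial]. They differ on [voice] (/p/ [−], /b/ [+]).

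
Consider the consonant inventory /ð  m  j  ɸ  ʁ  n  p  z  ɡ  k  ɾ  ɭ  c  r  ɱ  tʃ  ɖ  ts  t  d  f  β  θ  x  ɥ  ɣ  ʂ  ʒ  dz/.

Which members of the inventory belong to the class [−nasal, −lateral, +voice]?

ð, j, ʁ, z, ɡ, ɾ, r, ɖ, d, β, ɥ, ɣ, ʒ, dz

Checking each segment against [−nasal], [−lateral], [+voice]: /ð/ (voiced dental fricative), /j/ (palatal glide), /ʁ/ (voiced uvular fricative), /z/ (voiced alveolar fricative), /ɡ/ (voiced velar stop), /ɾ/ (alveolar tap), among others, satisfy every feature; every other segment in the inventory fails at least one.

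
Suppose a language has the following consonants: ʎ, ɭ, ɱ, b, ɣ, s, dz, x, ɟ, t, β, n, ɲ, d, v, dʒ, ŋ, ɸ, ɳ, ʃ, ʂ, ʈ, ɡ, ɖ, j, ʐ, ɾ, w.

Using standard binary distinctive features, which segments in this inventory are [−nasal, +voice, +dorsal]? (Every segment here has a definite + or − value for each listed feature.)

ʎ, ɣ, ɟ, ɡ, j, w

Eliminate segments failing any feature: /ɭ, b, dz, β, d, v, dʒ, ɖ, ʐ, ɾ/ are [−dorsal]; /ɱ, n, ɲ, ŋ, ɳ/ are [+nasal]; /s, x, t, ɸ, ʃ, ʂ, ʈ/ are [−voice]. The remaining /ʎ, ɣ, ɟ, ɡ, j, w/ satisfy [−nasal], [+voice], [+dorsal].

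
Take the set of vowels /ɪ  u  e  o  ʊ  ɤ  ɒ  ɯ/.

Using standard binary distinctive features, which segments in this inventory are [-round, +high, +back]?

ɯ

Eliminate segments failing any feature: /ɪ/ is [-back]; /u, o, ʊ, ɒ/ are [+round]; /e, ɤ/ are [-high]. The remaining /ɯ/ satisfy [-round], [+high], [+back].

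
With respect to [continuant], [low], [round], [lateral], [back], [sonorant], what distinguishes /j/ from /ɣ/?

[sonorant], [back]

/j/ (palatal glide) and /ɣ/ (voiced velar fricative) agree on [+continuant], [−low], [−round], [−lateral]. They differ on [sonorant] (/j/ [+], /ɣ/ [−]), [back] (/j/ [−], /ɣ/ [+]).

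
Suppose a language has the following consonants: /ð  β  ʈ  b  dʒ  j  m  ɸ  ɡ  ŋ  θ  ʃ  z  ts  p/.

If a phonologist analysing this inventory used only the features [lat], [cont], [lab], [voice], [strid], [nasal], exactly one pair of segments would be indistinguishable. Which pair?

ð, j

On the given features, /ð/ and /j/ have an identical profile: [−lateral], [+continuant], [−labial], [+voice], [−strident], [−nasal]. No other two segments in the inventory coincide on all 6 features. (They do differ in [sonorant] and [dorsal], which are not among the given features.)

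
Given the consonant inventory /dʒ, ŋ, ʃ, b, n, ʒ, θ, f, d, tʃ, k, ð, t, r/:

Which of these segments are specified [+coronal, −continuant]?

dʒ, n, d, tʃ, t

Checking each segment against [+coronal], [−continuant]: /dʒ/ (voiced postalveolar affricate), /n/ (alveolar nasal), /d/ (voiced alveolar stop), /tʃ/ (voiceless postalveolar affricate), /t/ (voiceless alveolar stop) satisfy every feature; every other segment in the inventory fails at least one.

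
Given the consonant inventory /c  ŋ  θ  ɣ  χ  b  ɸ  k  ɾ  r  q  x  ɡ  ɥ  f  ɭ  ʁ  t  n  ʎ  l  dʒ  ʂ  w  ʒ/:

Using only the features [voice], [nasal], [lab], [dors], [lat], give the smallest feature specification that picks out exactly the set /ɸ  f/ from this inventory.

[-voice, +lab]

The class [-voice], [+labial] has exactly /ɸ, f/ as its extension in this inventory. No smaller conjunction from the listed features achieves this: [+labial] alone would also admit /b, ɥ, w/; [-voice] alone would also admit /c, θ, χ, k, …/; and checking the remaining single features turns up none with this extension.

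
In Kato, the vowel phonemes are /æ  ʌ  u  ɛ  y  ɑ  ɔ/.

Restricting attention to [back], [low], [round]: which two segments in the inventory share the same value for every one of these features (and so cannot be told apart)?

On the given features, /ɔ/ and /u/ have an identical profile: [+back], [−low], [+round]. No other two segments in the inventory coincide on all 3 features. (They do differ in [high] and [tense], which are not among the given features.)

ɔ, u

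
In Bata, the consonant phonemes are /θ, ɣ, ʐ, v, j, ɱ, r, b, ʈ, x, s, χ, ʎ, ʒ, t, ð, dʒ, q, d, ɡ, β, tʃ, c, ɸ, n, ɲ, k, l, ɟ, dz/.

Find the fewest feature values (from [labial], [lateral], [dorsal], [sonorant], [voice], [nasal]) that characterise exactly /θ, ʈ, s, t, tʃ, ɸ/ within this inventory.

/θ, ʈ, s, t, tʃ, ɸ/ are all [-voice], [-dorsal], and no other segment in the inventory matches both values. Dropping any one of them over-generates: [-dorsal] alone would also admit /ʐ, v, ɱ, r, …/; [-voice] alone would also admit /x, χ, q, c, …/. No other single listed feature picks out exactly this set either, so fewer than two features will not do.

[-voice, -dorsal]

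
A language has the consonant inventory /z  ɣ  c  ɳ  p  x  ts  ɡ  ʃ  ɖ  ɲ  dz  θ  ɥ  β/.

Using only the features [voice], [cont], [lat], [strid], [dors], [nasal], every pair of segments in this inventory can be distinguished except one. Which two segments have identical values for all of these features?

Both /ɣ/ and /ɥ/ are [+voice], [+continuant], [−lateral], [−strident], [+dorsal], [−nasal]. Since the list omits [sonorant], [labial], [round] and [back] — which do distinguish the voiced velar fricative from the labial-palatal glide — this pair collapses; all other pairs remain distinct.

ɣ, ɥ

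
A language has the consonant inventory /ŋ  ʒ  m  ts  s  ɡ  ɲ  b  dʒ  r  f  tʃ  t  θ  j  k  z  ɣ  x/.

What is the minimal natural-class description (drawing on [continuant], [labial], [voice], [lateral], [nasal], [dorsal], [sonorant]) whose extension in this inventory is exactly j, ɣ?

[+voice, +continuant, +dorsal]

Every target segment is [+voice], [+continuant], [+dorsal]; each remaining inventory member fails at least one of these. Each conjunct is needed — [+continuant, +dorsal] alone would also admit /x/; [+voice, +dorsal] alone would also admit /ŋ, ɡ, ɲ/; [+voice, +continuant] alone would also admit /ʒ, r, z/ — and no other combination of two listed features has exactly this extension, so three is the minimum.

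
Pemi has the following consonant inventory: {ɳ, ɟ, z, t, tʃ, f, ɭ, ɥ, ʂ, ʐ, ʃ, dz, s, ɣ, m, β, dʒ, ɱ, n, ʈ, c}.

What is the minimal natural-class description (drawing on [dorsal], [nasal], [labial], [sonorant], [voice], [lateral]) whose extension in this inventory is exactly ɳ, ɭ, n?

The class [+sonorant], [−labial] has exactly /ɳ, ɭ, n/ as its extension in this inventory. No smaller conjunction from the listed features achieves this: [−labial] alone would also admit /ɟ, z, t, tʃ, …/; [+sonorant] alone would also admit /ɥ, m, ɱ/; and checking the remaining single features turns up none with this extension.

[+sonorant, −labial]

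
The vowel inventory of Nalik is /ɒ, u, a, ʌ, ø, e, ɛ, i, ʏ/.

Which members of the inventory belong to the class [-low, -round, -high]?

Among the inventory, the [-low] segments are /u, ʌ, ø, e, ɛ, i, ʏ/.
Of those, [-round] gives /ʌ, e, ɛ, i/.
Within that set, [-high] leaves /ʌ, e, ɛ/.

ʌ, e, ɛ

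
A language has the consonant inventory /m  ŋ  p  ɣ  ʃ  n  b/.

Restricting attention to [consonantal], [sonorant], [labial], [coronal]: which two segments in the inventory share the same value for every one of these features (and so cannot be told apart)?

p, b

On the given features, /p/ and /b/ have an identical profile: [+consonantal], [−sonorant], [+labial], [−coronal]. No other two segments in the inventory coincide on all 4 features. (They do differ in [voice], which is not among the given features.)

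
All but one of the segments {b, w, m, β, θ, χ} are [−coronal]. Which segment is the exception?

Every segment except /θ/ is [−coronal]. /θ/ (voiceless dental fricative) is [+coronal], so it is the exception.

θ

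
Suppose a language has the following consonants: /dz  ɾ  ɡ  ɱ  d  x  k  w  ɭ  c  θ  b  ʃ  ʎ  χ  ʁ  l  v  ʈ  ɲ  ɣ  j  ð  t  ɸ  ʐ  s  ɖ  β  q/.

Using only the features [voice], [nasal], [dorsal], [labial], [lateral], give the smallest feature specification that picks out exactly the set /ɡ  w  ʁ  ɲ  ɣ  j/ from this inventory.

[+voice, −lateral, +dorsal]

/ɡ, w, ʁ, ɲ, ɣ, j/ are all [+voice], [−lateral], [+dorsal], and no other segment in the inventory matches all three values. Dropping any one of them over-generates: [−lateral, +dorsal] alone would also admit /x, k, c, χ, …/; [+voice, +dorsal] alone would also admit /ʎ/; [+voice, −lateral] alone would also admit /dz, ɾ, ɱ, d, …/. No other combination of two listed features picks out exactly this set either, so fewer than three features will not do.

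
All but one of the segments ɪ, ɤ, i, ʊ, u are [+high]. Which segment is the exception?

/u, i, ɪ, ʊ/ are all [+high]; /ɤ/ (mid back unrounded tense vowel) is [-high].

ɤ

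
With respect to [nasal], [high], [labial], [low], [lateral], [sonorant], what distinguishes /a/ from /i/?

[high], [low]

/a/ (low unrounded vowel) and /i/ (high front unrounded tense vowel) agree on [-nasal], [-labial], [-lateral], [+sonorant]. They differ on [high] (/a/ [-], /i/ [+]), [low] (/a/ [+], /i/ [-]).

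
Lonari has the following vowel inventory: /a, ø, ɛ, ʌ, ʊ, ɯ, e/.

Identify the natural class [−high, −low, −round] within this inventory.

ɛ, ʌ, e

Eliminate segments failing any feature: /a/ is [+low]; /ø/ is [+round]; /ʊ, ɯ/ are [+high]. The remaining /ɛ, ʌ, e/ satisfy [−high], [−low], [−round].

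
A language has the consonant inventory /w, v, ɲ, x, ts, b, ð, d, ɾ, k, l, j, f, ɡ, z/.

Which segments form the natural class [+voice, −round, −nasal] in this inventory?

The [+voice] segments are /w, v, ɲ, b, ð, d, ɾ, l, j, ɡ, z/.
Within that set, [−round] gives /v, ɲ, b, ð, d, ɾ, l, j, ɡ, z/.
Of those, [−nasal] leaves /v, b, ð, d, ɾ, l, j, ɡ, z/.

v, b, ð, d, ɾ, l, j, ɡ, z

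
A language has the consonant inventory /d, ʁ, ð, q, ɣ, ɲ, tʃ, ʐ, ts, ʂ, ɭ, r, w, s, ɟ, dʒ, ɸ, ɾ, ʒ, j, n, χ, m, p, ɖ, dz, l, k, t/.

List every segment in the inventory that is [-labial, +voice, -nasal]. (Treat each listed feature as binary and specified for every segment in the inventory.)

Checking each segment against [-labial], [+voice], [-nasal]: /d/ (voiced alveolar stop), /ʁ/ (voiced uvular fricative), /ð/ (voiced dental fricative), /ɣ/ (voiced velar fricative), /ʐ/ (voiced retroflex fricative), /ɭ/ (retroflex lateral approximant), among others, satisfy every feature; every other segment in the inventory fails at least one.

d, ʁ, ð, ɣ, ʐ, ɭ, r, ɟ, dʒ, ɾ, ʒ, j, ɖ, dz, l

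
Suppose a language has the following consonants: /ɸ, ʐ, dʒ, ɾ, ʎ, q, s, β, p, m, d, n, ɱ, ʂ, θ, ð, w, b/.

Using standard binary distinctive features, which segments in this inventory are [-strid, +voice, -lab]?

Checking each segment against [-strident], [+voice], [-labial]: /ɾ/ (alveolar tap), /ʎ/ (palatal lateral approximant), /d/ (voiced alveolar stop), /n/ (alveolar nasal), /ð/ (voiced dental fricative) satisfy every feature; every other segment in the inventory fails at least one.

ɾ, ʎ, d, n, ð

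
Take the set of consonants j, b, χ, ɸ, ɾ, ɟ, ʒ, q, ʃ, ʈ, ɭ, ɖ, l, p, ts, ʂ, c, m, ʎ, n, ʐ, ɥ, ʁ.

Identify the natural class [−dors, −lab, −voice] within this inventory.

ʃ, ʈ, ts, ʂ

The [−dorsal] segments are /b, ɸ, ɾ, ʒ, ʃ, ʈ, ɭ, ɖ, l, p, ts, ʂ, m, n, ʐ/.
Of those, [−labial] gives /ɾ, ʒ, ʃ, ʈ, ɭ, ɖ, l, ts, ʂ, n, ʐ/.
Among these, [−voice] leaves /ʃ, ʈ, ts, ʂ/.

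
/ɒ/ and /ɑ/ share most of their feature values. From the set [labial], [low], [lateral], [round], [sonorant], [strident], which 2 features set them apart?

[labial], [round]

/ɒ/ is the low back rounded vowel and /ɑ/ is the low back unrounded vowel. Both are [+low], [−lateral], [+sonorant], [−strident]. /ɒ/ is [+labial] while /ɑ/ is [−labial]; /ɒ/ is [+round] while /ɑ/ is [−round], so the distinguishing features are [labial], [round].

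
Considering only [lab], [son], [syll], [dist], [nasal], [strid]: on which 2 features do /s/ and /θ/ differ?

[strident], [distributed]

/s/ (voiceless alveolar fricative) and /θ/ (voiceless dental fricative) agree on [−labial], [−sonorant], [−syllabic], [−nasal]. They differ on [strident] (/s/ [+], /θ/ [−]), [distributed] (/s/ [−], /θ/ [+]).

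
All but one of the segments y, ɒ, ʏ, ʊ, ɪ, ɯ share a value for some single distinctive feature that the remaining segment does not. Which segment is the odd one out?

ɒ

[high] (equivalently [low]) groups all but one: /ʏ, ɪ, ʊ, y, ɯ/ share [+high] while /ɒ/ (low back rounded vowel) alone is [−high]. Removing any other segment would not leave a single-feature class that excludes it.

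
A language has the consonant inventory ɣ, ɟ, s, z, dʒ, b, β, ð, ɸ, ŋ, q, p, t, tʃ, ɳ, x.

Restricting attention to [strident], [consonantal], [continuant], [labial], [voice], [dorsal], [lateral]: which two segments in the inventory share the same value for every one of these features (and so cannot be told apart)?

ŋ, ɟ

Both /ŋ/ and /ɟ/ are [−strident], [+consonantal], [−continuant], [−labial], [+voice], [+dorsal], [−lateral]. Since the list omits [sonorant], [nasal] and [back] — which do distinguish the velar nasal from the voiced palatal stop — this pair collapses; all other pairs remain distinct.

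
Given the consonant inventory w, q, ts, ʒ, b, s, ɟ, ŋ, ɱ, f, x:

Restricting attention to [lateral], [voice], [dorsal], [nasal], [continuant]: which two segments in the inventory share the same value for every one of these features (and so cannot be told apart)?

s, f

On the given features, /s/ and /f/ have an identical profile: [−lateral], [−voice], [−dorsal], [−nasal], [+continuant]. No other two segments in the inventory coincide on all 5 features. (They do differ in [labial] and [coronal], which are not among the given features.)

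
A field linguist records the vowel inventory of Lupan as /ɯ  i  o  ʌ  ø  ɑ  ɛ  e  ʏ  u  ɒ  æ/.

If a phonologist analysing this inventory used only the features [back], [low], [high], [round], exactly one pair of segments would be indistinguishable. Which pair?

ɛ, e

/ɛ/ (mid front unrounded lax vowel) and /e/ (mid front unrounded tense vowel) are both [-back], [-low], [-high], [-round], so none of the listed features separates them. (They do differ in [tense], which is not among the given features.) Every other pair in the inventory differs on at least one listed feature.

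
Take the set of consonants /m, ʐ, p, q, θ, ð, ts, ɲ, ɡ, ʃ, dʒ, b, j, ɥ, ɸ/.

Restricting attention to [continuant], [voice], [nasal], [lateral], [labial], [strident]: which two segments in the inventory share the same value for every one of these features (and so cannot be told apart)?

ð, j

On the given features, /ð/ and /j/ have an identical profile: [+continuant], [+voice], [-nasal], [-lateral], [-labial], [-strident]. No other two segments in the inventory coincide on all 6 features. (They do differ in [sonorant] and [dorsal], which are not among the given features.)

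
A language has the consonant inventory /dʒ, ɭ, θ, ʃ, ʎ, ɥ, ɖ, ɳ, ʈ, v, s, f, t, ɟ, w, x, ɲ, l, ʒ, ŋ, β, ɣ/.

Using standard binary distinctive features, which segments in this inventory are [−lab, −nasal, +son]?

ɭ, ʎ, l

Checking each segment against [−labial], [−nasal], [+sonorant]: /ɭ/ (retroflex lateral approximant), /ʎ/ (palatal lateral approximant), /l/ (alveolar lateral approximant) satisfy every feature; every other segment in the inventory fails at least one.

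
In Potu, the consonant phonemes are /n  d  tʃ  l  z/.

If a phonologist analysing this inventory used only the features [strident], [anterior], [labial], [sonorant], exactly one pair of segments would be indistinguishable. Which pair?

n, l

/n/ (alveolar nasal) and /l/ (alveolar lateral approximant) are both [−strident], [+anterior], [−labial], [+sonorant], so none of the listed features separates them. (They do differ in [nasal] and [lateral], which are not among the given features.) Every other pair in the inventory differs on at least one listed feature.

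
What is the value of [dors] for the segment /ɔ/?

/ɔ/ is the mid back rounded lax vowel. The feature [dorsal] marks segments articulated with the tongue body; /ɔ/ has this property, so it is [+dorsal].

[+dorsal]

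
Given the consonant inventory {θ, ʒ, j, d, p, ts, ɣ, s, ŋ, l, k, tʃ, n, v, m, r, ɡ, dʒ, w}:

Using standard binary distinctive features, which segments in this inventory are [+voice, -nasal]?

ʒ, j, d, ɣ, l, v, r, ɡ, dʒ, w

Eliminate segments failing any feature: /θ, p, ts, s, k, tʃ/ are [-voice]; /ŋ, n, m/ are [+nasal]. The remaining /ʒ, j, d, ɣ, l, v, r, ɡ, dʒ, w/ satisfy [+voice], [-nasal].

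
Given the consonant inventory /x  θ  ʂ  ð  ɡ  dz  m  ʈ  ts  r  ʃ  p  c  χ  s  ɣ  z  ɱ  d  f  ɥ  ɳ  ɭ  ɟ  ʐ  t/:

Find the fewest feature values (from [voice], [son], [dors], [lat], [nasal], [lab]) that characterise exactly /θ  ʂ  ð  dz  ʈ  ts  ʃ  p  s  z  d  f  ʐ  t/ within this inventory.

[−son, −dors]

The class [−sonorant], [−dorsal] has exactly /θ, ʂ, ð, dz, ʈ, ts, ʃ, p, s, z, d, f, ʐ, t/ as its extension in this inventory. No smaller conjunction from the listed features achieves this: [−dorsal] alone would also admit /m, r, ɱ, ɳ, …/; [−sonorant] alone would also admit /x, ɡ, c, χ, …/; and checking the remaining single features turns up none with this extension.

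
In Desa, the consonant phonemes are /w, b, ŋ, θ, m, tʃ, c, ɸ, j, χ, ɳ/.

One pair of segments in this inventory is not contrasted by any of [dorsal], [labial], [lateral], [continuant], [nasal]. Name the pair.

χ, j

On the given features, /χ/ and /j/ have an identical profile: [+dorsal], [−labial], [−lateral], [+continuant], [−nasal]. No other two segments in the inventory coincide on all 5 features. (They do differ in [sonorant], [voice], [high] and [back], which are not among the given features.)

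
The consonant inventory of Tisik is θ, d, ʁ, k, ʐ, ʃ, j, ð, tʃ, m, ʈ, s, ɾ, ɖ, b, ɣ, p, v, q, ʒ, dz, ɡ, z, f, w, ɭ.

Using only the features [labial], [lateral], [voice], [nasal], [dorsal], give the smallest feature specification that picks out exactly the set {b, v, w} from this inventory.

[+voice, −nasal, +labial]

The class [+voice], [−nasal], [+labial] has exactly /b, v, w/ as its extension in this inventory. No smaller conjunction from the listed features achieves this: [−nasal, +labial] alone would also admit /p, f/; [+voice, +labial] alone would also admit /m/; [+voice, −nasal] alone would also admit /d, ʁ, ʐ, j, …/; and checking the remaining two-feature bundles turns up none with this extension.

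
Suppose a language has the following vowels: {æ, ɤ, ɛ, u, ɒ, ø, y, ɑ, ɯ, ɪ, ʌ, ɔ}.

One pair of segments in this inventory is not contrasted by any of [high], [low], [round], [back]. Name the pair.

/ɤ/ (mid back unrounded tense vowel) and /ʌ/ (mid back unrounded lax vowel) are both [−high], [−low], [−round], [+back], so none of the listed features separates them. (They do differ in [tense], which is not among the given features.) Every other pair in the inventory differs on at least one listed feature.

ɤ, ʌ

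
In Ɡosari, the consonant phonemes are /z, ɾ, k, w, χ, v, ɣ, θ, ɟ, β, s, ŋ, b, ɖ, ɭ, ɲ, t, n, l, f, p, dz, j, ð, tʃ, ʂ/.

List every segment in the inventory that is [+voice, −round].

z, ɾ, v, ɣ, ɟ, β, ŋ, b, ɖ, ɭ, ɲ, n, l, dz, j, ð

Checking each segment against [+voice], [−round]: /z/ (voiced alveolar fricative), /ɾ/ (alveolar tap), /v/ (voiced labiodental fricative), /ɣ/ (voiced velar fricative), /ɟ/ (voiced palatal stop), /β/ (voiced bilabial fricative), among others, satisfy every feature; every other segment in the inventory fails at least one.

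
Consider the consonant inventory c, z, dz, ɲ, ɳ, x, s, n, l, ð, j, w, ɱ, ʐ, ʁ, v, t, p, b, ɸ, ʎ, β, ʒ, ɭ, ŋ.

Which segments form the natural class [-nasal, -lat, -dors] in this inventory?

Among the inventory, the [-nasal] segments are /c, z, dz, x, s, l, ð, j, w, ʐ, ʁ, v, t, p, b, ɸ, ʎ, β, ʒ, ɭ/.
Intersecting with [-lateral] gives /c, z, dz, x, s, ð, j, w, ʐ, ʁ, v, t, p, b, ɸ, β, ʒ/.
Of those, [-dorsal] leaves /z, dz, s, ð, ʐ, v, t, p, b, ɸ, β, ʒ/.

z, dz, s, ð, ʐ, v, t, p, b, ɸ, β, ʒ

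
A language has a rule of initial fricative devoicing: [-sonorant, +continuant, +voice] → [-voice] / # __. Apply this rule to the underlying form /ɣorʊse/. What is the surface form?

[xorʊse]

The only segment in the rule's environment that also matches [-sonorant, +continuant, +voice] is /ɣ/. Applying [-voice] turns the voiced velar fricative into /x/ (voiceless velar fricative), giving [xorʊse].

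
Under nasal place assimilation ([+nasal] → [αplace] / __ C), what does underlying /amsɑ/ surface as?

[ansɑ]

The only nasal preceding a consonant is /m/ before /s/. /s/ is [+coronal], so /m/ → /n/, giving [ansɑ].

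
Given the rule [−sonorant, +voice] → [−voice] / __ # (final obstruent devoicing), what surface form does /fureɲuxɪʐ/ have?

[fureɲuxɪʂ]

The only segment in the rule's environment that also matches [−sonorant, +voice] is /ʐ/. Applying [−voice] turns the voiced retroflex fricative into /ʂ/ (voiceless retroflex fricative), giving [fureɲuxɪʂ].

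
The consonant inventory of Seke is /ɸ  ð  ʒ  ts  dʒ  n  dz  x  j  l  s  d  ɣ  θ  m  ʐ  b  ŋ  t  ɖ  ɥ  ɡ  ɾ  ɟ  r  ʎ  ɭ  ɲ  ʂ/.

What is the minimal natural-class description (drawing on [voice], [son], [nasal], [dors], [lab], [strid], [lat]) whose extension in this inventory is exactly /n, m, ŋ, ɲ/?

[+nasal]

Every target segment is [+nasal] and no other inventory member is, so one feature is enough.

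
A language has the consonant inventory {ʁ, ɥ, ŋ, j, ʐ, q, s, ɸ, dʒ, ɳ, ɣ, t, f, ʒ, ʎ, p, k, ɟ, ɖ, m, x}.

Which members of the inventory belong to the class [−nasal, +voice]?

ʁ, ɥ, j, ʐ, dʒ, ɣ, ʒ, ʎ, ɟ, ɖ

Eliminate segments failing any feature: /ŋ, ɳ, m/ are [+nasal]; /q, s, ɸ, t, f, p, k, x/ are [−voice]. The remaining /ʁ, ɥ, j, ʐ, dʒ, ɣ, ʒ, ʎ, ɟ, ɖ/ satisfy [−nasal], [+voice].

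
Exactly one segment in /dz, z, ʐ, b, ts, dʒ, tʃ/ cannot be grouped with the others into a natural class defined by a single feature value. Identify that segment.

The remaining segments after removing /b/ share [+strident]; /b/ (voiced bilabial stop) is [−strident]. For every other candidate removal, the leftover set fails to share any single feature value that the removed segment lacks.

b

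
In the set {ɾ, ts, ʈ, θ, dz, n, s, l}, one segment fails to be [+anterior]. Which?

ʈ

Every segment except /ʈ/ is [+anterior]. /ʈ/ (voiceless retroflex stop) is [−anterior], so it is the exception.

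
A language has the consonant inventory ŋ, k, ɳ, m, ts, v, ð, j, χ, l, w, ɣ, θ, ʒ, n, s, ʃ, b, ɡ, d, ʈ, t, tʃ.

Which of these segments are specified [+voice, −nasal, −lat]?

v, ð, j, w, ɣ, ʒ, b, ɡ, d

Eliminate segments failing any feature: /ŋ, ɳ, m, n/ are [+nasal]; /k, ts, χ, θ, s, ʃ, ʈ, t, tʃ/ are [−voice]; /l/ is [+lateral]. The remaining /v, ð, j, w, ɣ, ʒ, b, ɡ, d/ satisfy [+voice], [−nasal], [−lateral].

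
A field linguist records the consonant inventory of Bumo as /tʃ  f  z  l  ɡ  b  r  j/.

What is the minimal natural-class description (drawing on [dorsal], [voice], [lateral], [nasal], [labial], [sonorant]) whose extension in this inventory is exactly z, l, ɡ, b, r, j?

/z, l, ɡ, b, r, j/ are exactly the [+voice] segments in the inventory, so a single feature suffices.

[+voice]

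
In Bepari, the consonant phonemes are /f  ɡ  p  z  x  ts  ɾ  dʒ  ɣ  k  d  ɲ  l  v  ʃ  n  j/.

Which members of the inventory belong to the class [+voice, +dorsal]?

ɡ, ɣ, ɲ, j

The [+voice] segments are /ɡ, z, ɾ, dʒ, ɣ, d, ɲ, l, v, n, j/.
Within that set, [+dorsal] leaves /ɡ, ɣ, ɲ, j/.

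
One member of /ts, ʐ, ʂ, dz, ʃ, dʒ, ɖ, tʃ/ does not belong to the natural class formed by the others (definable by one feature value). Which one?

ɖ

The remaining segments after removing /ɖ/ share [+strident]; /ɖ/ (voiced retroflex stop) is [−strident]. For every other candidate removal, the leftover set fails to share any single feature value that the removed segment lacks.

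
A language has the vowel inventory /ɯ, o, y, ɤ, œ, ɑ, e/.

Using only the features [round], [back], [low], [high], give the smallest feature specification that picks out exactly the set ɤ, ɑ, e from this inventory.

[−high, −round]

Every target segment is [−high], [−round]; each remaining inventory member fails at least one of these. Each conjunct is needed — [−round] alone would also admit /ɯ/; [−high] alone would also admit /o, œ/ — and no other single listed feature has exactly this extension, so two is the minimum.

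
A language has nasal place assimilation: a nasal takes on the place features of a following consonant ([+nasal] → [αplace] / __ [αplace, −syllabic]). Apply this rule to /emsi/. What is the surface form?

[ensi]

In /emsi/, the nasal /m/ precedes /s/, which is [+coronal]. The nasal assimilates in place, becoming the [+coronal] nasal /n/. The surface form is [ensi].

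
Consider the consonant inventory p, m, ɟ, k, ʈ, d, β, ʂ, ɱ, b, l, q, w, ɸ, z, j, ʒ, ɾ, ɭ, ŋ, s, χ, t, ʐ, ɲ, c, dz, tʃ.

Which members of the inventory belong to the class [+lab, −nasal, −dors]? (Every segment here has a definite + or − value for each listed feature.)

Checking each segment against [+labial], [−nasal], [−dorsal]: /p/ (voiceless bilabial stop), /β/ (voiced bilabial fricative), /b/ (voiced bilabial stop), /ɸ/ (voiceless bilabial fricative) satisfy every feature; every other segment in the inventory fails at least one.

p, β, b, ɸ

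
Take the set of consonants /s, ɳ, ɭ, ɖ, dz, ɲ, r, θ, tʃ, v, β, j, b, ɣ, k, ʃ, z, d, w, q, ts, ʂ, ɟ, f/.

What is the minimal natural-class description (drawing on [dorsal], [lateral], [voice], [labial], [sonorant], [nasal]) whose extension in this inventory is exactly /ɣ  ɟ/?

[−sonorant, +voice, +dorsal]

The class [−sonorant], [+voice], [+dorsal] has exactly /ɣ, ɟ/ as its extension in this inventory. No smaller conjunction from the listed features achieves this: [+voice, +dorsal] alone would also admit /ɲ, j, w/; [−sonorant, +dorsal] alone would also admit /k, q/; [−sonorant, +voice] alone would also admit /ɖ, dz, v, β, …/; and checking the remaining two-feature bundles turns up none with this extension.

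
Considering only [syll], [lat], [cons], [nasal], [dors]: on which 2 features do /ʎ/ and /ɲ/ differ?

[nasal], [lateral]

/ʎ/ is the palatal lateral approximant and /ɲ/ is the palatal nasal. Both are [-syllabic], [+consonantal], [+dorsal]. /ʎ/ is [-nasal] while /ɲ/ is [+nasal]; /ʎ/ is [+lateral] while /ɲ/ is [-lateral], so the distinguishing features are [nasal], [lateral].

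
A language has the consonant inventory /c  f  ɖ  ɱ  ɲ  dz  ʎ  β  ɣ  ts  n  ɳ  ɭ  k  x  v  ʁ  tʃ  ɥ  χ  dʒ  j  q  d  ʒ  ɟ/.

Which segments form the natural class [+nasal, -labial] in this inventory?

Checking each segment against [+nasal], [-labial]: /ɲ/ (palatal nasal), /n/ (alveolar nasal), /ɳ/ (retroflex nasal) satisfy every feature; every other segment in the inventory fails at least one.

ɲ, n, ɳ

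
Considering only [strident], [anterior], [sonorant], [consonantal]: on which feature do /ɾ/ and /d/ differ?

The two segments share [-strident], [+anterior], [+consonantal]. The only feature from the list on which they differ: /ɾ/ is [+sonorant] while /d/ is [-sonorant].

[sonorant]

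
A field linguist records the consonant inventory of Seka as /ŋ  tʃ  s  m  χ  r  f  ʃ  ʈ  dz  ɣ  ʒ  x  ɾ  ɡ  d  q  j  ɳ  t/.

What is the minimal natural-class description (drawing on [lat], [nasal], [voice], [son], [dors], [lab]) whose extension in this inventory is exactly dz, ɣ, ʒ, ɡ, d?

[-son, +voice]

Every target segment is [-sonorant], [+voice]; each remaining inventory member fails at least one of these. Each conjunct is needed — [+voice] alone would also admit /ŋ, m, r, ɾ, …/; [-sonorant] alone would also admit /tʃ, s, χ, f, …/ — and no other single listed feature has exactly this extension, so two is the minimum.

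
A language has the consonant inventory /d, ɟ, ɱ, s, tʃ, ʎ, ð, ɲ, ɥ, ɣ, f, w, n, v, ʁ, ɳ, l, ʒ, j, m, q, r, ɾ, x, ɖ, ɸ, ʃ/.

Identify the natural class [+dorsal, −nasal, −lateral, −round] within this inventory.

ɟ, ɣ, ʁ, j, q, x

Eliminate segments failing any feature: /d, ɱ, s, tʃ, ð, f, n, v, ɳ, l, ʒ, m, r, ɾ, ɖ, ɸ, ʃ/ are [−dorsal]; /ʎ/ is [+lateral]; /ɲ/ is [+nasal]; /ɥ, w/ are [+round]. The remaining /ɟ, ɣ, ʁ, j, q, x/ satisfy [+dorsal], [−nasal], [−lateral], [−round].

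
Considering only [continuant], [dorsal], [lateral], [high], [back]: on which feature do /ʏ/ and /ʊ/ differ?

[back]

/ʏ/ (high front rounded lax vowel) and /ʊ/ (high back rounded lax vowel) agree on [+continuant], [+dorsal], [−lateral], [+high]. They differ on [back] (/ʏ/ [−], /ʊ/ [+]).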